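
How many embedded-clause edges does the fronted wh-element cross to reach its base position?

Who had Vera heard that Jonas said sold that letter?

2

"who" is extracted from the subject of "sold".
Boundaries crossed, outermost first: [that], [Ø] — 2 in total.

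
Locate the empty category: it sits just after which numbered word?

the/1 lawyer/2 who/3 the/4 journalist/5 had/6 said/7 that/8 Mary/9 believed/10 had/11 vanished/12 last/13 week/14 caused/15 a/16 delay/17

10

The displaced element is "the lawyer" (word 2).
It is linked across 2 clause boundaries (that → Ø).
It functions as the subject of "vanished", so the gap sits immediately after word 10 ("believed").
Base order: The journalist had said that Mary believed the lawyer had vanished last week.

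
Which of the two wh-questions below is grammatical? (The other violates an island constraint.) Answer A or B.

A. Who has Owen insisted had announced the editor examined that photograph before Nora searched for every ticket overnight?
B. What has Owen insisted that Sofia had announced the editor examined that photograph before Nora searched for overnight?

In B, the wh-phrase is extracted from inside an adjunct island (introduced by "before"), which blocks movement.
In A, the extraction path crosses only that-complement boundaries, which are transparent.
So A is grammatical.

A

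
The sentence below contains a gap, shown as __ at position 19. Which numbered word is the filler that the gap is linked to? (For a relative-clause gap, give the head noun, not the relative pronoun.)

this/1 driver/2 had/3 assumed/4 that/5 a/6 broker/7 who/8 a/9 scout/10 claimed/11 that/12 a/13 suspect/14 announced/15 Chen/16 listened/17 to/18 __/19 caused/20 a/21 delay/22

The gap at 19 is the prepositional object of "listened", inside a relative clause.
The relative pronoun is "who" (word 8); it is bound by the head noun immediately before it.
Its filler is the head noun "broker", at word 7.

7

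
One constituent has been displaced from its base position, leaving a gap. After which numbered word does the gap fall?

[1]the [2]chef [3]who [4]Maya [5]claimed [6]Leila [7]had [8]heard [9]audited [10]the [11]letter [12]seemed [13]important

The displaced element is "the chef" (word 2).
It is linked across 2 clause boundaries (Ø → Ø).
It functions as the subject of "audited", so the gap sits immediately after word 8 ("heard").
Base order: Maya claimed Leila had heard the chef audited the letter.

8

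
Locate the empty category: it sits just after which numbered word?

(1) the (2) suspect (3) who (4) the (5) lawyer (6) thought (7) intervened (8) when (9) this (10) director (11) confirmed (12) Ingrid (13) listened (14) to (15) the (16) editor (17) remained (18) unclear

The displaced element is "the suspect" (word 2).
It is linked across 1 clause boundary (Ø).
It functions as the subject of "intervened", so the gap sits immediately after word 6 ("thought").
Base order: The lawyer thought that the suspect intervened when this director confirmed Ingrid listened to the editor.

6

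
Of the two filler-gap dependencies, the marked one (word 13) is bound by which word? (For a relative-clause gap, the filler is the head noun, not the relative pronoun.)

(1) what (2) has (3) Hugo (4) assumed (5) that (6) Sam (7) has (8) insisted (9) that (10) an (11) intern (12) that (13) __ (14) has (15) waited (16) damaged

The marked gap is inside the relative clause, the subject of "waited".
Its filler is the head noun "intern" (via "that"), at word 11.
(The other dependency links word 1 to a gap after word 16.)

11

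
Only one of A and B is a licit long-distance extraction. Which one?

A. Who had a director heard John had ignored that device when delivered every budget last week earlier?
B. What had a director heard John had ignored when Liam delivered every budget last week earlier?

In A, the wh-phrase is extracted from inside an adjunct island (introduced by "when"), which blocks movement.
In B, the extraction path crosses only that-complement boundaries, which are transparent.
So B is grammatical.

B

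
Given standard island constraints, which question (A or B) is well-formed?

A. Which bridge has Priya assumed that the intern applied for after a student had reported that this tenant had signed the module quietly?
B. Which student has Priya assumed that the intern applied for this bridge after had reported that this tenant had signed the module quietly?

In B, the wh-phrase is extracted from inside an adjunct island (introduced by "after"), which blocks movement.
In A, the extraction path crosses only that-complement boundaries, which are transparent.
So A is grammatical.

A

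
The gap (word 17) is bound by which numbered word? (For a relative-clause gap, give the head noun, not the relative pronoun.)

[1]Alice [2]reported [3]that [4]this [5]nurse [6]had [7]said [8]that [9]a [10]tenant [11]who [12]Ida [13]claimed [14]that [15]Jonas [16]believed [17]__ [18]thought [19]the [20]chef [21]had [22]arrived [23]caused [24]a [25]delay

The gap at 17 is the subject of "thought", inside a relative clause.
The relative pronoun is "who" (word 11); it is bound by the head noun immediately before it.
Its filler is the head noun "tenant", at word 10.

10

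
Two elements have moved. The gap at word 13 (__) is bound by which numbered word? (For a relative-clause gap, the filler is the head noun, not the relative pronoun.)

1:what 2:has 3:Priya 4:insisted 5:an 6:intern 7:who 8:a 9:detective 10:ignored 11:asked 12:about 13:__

The marked gap is the object of the preposition "about" of "asked".
Its filler is the fronted wh-phrase "what", at word 1.
(The other dependency links word 6 to a gap after word 10.)

1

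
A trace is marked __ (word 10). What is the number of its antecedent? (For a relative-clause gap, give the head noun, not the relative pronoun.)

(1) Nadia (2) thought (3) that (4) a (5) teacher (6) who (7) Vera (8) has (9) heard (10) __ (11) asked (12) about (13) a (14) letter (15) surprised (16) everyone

The gap at 10 is the subject of "asked", inside a relative clause.
The relative pronoun is "who" (word 6); it is bound by the head noun immediately before it.
Its filler is the head noun "teacher", at word 5.

5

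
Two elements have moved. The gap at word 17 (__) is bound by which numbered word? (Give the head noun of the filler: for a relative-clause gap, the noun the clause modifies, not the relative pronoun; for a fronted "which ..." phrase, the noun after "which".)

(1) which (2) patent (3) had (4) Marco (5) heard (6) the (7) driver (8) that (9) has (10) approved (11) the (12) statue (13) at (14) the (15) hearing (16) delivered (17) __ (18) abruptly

The marked gap is the direct object of "delivered".
Its filler is the fronted wh-phrase "which patent", at word 2.
(The other dependency links word 7 to a gap after word 8.)

2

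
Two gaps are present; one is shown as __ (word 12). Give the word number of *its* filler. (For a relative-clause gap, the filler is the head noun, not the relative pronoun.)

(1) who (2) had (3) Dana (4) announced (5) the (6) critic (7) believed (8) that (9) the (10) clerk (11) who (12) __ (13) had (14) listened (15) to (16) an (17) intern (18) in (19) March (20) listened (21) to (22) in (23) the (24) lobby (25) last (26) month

The marked gap is inside the relative clause, the subject of "listened".
Its filler is the head noun "clerk" (via "who"), at word 10.
(The other dependency links word 1 to a gap after word 21.)

10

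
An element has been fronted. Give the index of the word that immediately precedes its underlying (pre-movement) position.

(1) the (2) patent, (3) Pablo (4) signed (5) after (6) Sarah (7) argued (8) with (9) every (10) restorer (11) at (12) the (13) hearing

4

The displaced element is "the patent" (word 2).
It functions as the direct object of "signed", so the gap sits immediately after word 4 ("signed").
Base order: Pablo signed the patent after Sarah argued with every restorer at the hearing.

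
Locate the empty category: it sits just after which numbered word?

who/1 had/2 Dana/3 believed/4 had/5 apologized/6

The displaced element is "who" (word 1).
It is linked across 1 clause boundary (Ø).
It functions as the subject of "apologized", so the gap sits immediately after word 4 ("believed").
Base order: Dana had believed that who had apologized.

4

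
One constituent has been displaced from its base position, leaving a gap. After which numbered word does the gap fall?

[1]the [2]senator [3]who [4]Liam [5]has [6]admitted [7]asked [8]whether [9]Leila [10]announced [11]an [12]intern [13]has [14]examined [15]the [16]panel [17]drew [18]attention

6

The displaced element is "the senator" (word 2).
It is linked across 1 clause boundary (Ø).
It functions as the subject of "asked", so the gap sits immediately after word 6 ("admitted").
Base order: Liam has admitted the senator asked whether Leila announced an intern has examined the panel.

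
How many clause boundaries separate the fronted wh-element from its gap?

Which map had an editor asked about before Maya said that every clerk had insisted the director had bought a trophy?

0

"which map" originates inside the matrix clause — no clause boundary is crossed.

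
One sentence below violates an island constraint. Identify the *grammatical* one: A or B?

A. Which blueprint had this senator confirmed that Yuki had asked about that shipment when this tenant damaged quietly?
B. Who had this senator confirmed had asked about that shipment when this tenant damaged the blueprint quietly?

In A, the wh-phrase is extracted from inside an adjunct island (introduced by "when"), which blocks movement.
In B, the extraction path crosses only that-complement boundaries, which are transparent.
So B is grammatical.

B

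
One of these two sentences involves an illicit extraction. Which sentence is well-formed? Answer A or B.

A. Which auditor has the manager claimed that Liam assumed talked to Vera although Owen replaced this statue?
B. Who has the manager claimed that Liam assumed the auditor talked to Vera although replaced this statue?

A

In B, the wh-phrase is extracted from inside an adjunct island (introduced by "although"), which blocks movement.
In A, the extraction path crosses only that-complement boundaries, which are transparent.
So A is grammatical.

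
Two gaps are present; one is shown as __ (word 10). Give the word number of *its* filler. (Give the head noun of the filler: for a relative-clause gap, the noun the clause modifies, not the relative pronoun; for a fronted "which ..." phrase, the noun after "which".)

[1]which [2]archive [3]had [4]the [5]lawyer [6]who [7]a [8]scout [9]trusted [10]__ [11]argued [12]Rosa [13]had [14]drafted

The marked gap is inside the relative clause, the direct object of "trusted".
Its filler is the head noun "lawyer" (via "who"), at word 5.
(The other dependency links word 2 to a gap after word 14.)

5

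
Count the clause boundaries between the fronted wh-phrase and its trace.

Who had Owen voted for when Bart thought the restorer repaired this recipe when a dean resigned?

0

"who" originates inside the matrix clause — no clause boundary is crossed.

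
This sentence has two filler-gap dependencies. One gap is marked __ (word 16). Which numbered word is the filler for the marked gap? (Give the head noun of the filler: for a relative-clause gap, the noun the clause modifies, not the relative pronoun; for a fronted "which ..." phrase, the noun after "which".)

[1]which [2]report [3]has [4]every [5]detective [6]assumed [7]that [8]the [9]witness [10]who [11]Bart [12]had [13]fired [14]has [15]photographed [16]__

2

The marked gap is the direct object of "photographed".
Its filler is the fronted wh-phrase "which report", at word 2.
(The other dependency links word 9 to a gap after word 13.)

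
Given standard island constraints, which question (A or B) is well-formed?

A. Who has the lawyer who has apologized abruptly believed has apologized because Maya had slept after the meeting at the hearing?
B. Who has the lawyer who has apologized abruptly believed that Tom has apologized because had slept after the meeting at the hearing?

In B, the wh-phrase is extracted from inside an adjunct island (introduced by "because"), which blocks movement.
In A, the extraction path crosses only that-complement boundaries, which are transparent.
So A is grammatical.

A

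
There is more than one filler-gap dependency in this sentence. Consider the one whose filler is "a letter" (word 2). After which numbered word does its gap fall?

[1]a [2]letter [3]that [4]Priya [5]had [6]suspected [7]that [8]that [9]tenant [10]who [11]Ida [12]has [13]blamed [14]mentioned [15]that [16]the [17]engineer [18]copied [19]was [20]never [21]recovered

18

The displaced element is "a letter" (word 2).
It is linked across 2 clause boundaries (that → that).
It functions as the direct object of "copied", so the gap sits immediately after word 18 ("copied").
Base order: Priya had suspected that that tenant who Ida has blamed mentioned that the engineer copied a letter.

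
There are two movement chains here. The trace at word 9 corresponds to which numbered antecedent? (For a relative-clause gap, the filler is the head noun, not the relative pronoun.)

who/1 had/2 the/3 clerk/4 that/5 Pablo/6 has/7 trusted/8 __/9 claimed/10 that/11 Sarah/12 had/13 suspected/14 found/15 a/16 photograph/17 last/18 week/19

4

The marked gap is inside the relative clause, the direct object of "trusted".
Its filler is the head noun "clerk" (via "that"), at word 4.
(The other dependency links word 1 to a gap after word 14.)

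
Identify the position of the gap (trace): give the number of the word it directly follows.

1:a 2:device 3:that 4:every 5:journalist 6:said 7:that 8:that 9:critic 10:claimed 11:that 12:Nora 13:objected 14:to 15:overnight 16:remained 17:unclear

The displaced element is "a device" (word 2).
It is linked across 2 clause boundaries (that → that).
It functions as the object of the preposition "to" of "objected", so the gap sits immediately after word 14 ("to").
Base order: Every journalist said that that critic claimed that Nora objected to a device overnight.

14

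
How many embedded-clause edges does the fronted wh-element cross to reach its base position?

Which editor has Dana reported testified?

"which editor" is extracted from the subject of "testified".
Boundaries crossed, outermost first: [Ø] — 1 in total.

1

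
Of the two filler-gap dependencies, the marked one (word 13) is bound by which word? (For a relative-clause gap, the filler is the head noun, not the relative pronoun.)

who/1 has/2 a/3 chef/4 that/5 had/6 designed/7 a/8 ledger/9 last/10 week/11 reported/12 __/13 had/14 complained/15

1

The marked gap is the subject of "complained".
Its filler is the fronted wh-phrase "who", at word 1.
(The other dependency links word 4 to a gap after word 5.)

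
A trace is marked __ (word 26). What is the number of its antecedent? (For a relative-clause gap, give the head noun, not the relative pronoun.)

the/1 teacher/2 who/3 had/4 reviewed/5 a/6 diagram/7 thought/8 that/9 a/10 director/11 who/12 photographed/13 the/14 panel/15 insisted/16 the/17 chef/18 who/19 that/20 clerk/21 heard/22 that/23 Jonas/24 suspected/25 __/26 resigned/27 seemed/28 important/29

The gap at 26 is the subject of "resigned", inside a relative clause.
The relative pronoun is "who" (word 19); it is bound by the head noun immediately before it.
Its filler is the head noun "chef", at word 18.

18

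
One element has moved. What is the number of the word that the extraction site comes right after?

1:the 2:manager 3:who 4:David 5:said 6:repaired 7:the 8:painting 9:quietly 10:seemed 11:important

The displaced element is "the manager" (word 2).
It is linked across 1 clause boundary (Ø).
It functions as the subject of "repaired", so the gap sits immediately after word 5 ("said").
Base order: David said that the manager repaired the painting quietly.

5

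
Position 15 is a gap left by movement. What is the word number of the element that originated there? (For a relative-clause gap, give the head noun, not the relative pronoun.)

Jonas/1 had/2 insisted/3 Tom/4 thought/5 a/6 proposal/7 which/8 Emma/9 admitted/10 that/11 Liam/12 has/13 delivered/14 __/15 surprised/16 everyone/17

7

The gap at 15 is the object of "delivered", inside a relative clause.
The relative pronoun is "which" (word 8); it is bound by the head noun immediately before it.
Its filler is the head noun "proposal", at word 7.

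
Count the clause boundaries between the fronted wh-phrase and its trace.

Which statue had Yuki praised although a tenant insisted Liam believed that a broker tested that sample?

0

"which statue" originates inside the matrix clause — no clause boundary is crossed.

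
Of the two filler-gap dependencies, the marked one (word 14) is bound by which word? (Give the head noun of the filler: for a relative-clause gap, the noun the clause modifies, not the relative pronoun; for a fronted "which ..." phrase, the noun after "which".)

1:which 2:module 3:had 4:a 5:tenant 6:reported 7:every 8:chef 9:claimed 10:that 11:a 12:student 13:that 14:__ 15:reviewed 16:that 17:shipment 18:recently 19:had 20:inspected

12

The marked gap is inside the relative clause, the subject of "reviewed".
Its filler is the head noun "student" (via "that"), at word 12.
(The other dependency links word 2 to a gap after word 20.)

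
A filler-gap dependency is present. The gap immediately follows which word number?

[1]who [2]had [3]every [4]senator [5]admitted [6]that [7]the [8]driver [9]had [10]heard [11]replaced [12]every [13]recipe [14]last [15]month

The displaced element is "who" (word 1).
It is linked across 2 clause boundaries (that → Ø).
It functions as the subject of "replaced", so the gap sits immediately after word 10 ("heard").
Base order: Every senator had admitted that the driver had heard that who replaced every recipe last month.

10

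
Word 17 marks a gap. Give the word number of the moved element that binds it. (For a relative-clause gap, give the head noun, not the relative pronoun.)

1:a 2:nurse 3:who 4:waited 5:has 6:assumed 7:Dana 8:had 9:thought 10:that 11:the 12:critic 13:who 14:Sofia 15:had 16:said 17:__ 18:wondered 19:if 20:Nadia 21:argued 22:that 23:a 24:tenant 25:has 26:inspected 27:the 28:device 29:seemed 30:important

The gap at 17 is the subject of "wondered", inside a relative clause.
The relative pronoun is "who" (word 13); it is bound by the head noun immediately before it.
Its filler is the head noun "critic", at word 12.

12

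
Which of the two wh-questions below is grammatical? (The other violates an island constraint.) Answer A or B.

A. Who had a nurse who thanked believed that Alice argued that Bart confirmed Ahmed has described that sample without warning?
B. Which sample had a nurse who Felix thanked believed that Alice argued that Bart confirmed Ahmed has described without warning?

In A, the wh-phrase is extracted from inside a complex-NP island (relative clause) (introduced by "who"), which blocks movement.
In B, the extraction path crosses only that-complement boundaries, which are transparent.
So B is grammatical.

B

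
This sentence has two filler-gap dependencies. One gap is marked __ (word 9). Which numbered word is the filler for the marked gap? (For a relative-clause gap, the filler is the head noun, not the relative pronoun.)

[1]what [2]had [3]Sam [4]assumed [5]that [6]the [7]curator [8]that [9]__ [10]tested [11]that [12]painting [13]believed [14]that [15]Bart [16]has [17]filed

The marked gap is inside the relative clause, the subject of "tested".
Its filler is the head noun "curator" (via "that"), at word 7.
(The other dependency links word 1 to a gap after word 17.)

7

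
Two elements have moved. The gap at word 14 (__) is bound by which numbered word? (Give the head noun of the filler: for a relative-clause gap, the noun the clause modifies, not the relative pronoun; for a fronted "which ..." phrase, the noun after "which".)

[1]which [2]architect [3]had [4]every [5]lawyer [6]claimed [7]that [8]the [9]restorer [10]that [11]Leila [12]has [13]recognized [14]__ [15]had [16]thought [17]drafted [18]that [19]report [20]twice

The marked gap is inside the relative clause, the direct object of "recognized".
Its filler is the head noun "restorer" (via "that"), at word 9.
(The other dependency links word 2 to a gap after word 16.)

9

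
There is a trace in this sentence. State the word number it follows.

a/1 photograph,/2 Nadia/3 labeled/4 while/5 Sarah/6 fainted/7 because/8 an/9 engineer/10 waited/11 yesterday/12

4

The displaced element is "a photograph" (word 2).
It functions as the direct object of "labeled", so the gap sits immediately after word 4 ("labeled").
Base order: Nadia labeled a photograph while Sarah fainted because an engineer waited yesterday.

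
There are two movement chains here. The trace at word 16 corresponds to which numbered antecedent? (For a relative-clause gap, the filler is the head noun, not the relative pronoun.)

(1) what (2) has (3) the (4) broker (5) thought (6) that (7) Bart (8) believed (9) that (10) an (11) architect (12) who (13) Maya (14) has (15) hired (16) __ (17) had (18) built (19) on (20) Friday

The marked gap is inside the relative clause, the direct object of "hired".
Its filler is the head noun "architect" (via "who"), at word 11.
(The other dependency links word 1 to a gap after word 18.)

11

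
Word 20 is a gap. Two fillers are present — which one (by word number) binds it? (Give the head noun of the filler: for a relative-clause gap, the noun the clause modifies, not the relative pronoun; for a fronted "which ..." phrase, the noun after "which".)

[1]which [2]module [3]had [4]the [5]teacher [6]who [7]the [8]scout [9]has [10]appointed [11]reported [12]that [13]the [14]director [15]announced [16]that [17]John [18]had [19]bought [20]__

2

The marked gap is the direct object of "bought".
Its filler is the fronted wh-phrase "which module", at word 2.
(The other dependency links word 5 to a gap after word 10.)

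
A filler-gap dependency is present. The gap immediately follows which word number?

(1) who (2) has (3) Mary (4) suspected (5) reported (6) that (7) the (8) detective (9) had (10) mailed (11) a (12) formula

4

The displaced element is "who" (word 1).
It is linked across 1 clause boundary (Ø).
It functions as the subject of "reported", so the gap sits immediately after word 4 ("suspected").
Base order: Mary has suspected that who reported that the detective had mailed a formula.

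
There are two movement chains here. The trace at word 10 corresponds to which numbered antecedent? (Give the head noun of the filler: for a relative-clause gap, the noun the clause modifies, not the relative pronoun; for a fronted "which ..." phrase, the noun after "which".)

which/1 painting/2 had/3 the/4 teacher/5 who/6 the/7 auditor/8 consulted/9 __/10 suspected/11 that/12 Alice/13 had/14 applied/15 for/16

5

The marked gap is inside the relative clause, the direct object of "consulted".
Its filler is the head noun "teacher" (via "who"), at word 5.
(The other dependency links word 2 to a gap after word 16.)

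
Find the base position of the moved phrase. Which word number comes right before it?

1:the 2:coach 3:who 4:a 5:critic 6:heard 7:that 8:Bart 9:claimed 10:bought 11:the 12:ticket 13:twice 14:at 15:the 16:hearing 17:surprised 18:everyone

9

The displaced element is "the coach" (word 2).
It is linked across 2 clause boundaries (that → Ø).
It functions as the subject of "bought", so the gap sits immediately after word 9 ("claimed").
Base order: A critic heard that Bart claimed that the coach bought the ticket twice at the hearing.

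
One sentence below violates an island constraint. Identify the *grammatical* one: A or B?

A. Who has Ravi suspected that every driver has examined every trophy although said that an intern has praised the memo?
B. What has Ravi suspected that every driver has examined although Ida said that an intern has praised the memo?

In A, the wh-phrase is extracted from inside an adjunct island (introduced by "although"), which blocks movement.
In B, the extraction path crosses only that-complement boundaries, which are transparent.
So B is grammatical.

B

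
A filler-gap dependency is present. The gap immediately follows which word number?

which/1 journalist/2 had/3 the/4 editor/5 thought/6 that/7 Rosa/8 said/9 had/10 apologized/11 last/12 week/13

The displaced element is "which journalist" (word 2).
It is linked across 2 clause boundaries (that → Ø).
It functions as the subject of "apologized", so the gap sits immediately after word 9 ("said").
Base order: The editor had thought that Rosa said that which journalist had apologized last week.

9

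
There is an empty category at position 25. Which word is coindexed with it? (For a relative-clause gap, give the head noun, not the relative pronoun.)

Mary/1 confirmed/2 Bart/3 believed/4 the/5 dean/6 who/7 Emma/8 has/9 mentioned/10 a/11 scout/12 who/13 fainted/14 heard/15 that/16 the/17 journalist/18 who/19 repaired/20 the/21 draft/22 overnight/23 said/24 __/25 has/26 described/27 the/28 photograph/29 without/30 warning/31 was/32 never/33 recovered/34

The gap at 25 is the subject of "described", inside a relative clause.
The relative pronoun is "who" (word 7); it is bound by the head noun immediately before it.
Its filler is the head noun "dean", at word 6.

6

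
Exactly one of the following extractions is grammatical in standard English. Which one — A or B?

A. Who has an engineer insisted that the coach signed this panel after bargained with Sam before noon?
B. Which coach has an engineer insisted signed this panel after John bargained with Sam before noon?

B

In A, the wh-phrase is extracted from inside an adjunct island (introduced by "after"), which blocks movement.
In B, the extraction path crosses only that-complement boundaries, which are transparent.
So B is grammatical.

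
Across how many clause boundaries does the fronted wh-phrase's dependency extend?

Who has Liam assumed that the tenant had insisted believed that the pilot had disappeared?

"who" is extracted from the subject of "believed".
Boundaries crossed, outermost first: [that], [Ø] — 2 in total.

2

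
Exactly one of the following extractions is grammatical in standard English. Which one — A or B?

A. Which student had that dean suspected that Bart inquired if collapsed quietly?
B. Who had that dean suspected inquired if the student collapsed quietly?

In A, the wh-phrase is extracted from inside a wh-island (introduced by "if"), which blocks movement.
In B, the extraction path crosses only that-complement boundaries, which are transparent.
So B is grammatical.

B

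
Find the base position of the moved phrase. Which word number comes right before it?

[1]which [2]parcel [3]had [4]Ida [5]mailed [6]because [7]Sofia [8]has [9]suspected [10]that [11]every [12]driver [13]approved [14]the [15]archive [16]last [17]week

5

The displaced element is "which parcel" (word 2).
It functions as the direct object of "mailed", so the gap sits immediately after word 5 ("mailed").
Base order: Ida had mailed which parcel because Sofia has suspected that every driver approved the archive last week.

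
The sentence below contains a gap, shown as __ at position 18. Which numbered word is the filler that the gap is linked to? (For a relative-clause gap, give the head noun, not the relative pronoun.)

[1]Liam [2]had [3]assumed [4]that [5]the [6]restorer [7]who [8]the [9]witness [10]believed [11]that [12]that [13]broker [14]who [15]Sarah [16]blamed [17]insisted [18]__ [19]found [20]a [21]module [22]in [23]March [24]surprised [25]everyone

The gap at 18 is the subject of "found", inside a relative clause.
The relative pronoun is "who" (word 7); it is bound by the head noun immediately before it.
Its filler is the head noun "restorer", at word 6.

6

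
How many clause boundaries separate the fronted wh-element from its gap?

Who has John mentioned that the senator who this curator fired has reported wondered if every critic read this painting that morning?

"who" is extracted from the subject of "wondered".
Boundaries crossed, outermost first: [that], [Ø] — 2 in total.

2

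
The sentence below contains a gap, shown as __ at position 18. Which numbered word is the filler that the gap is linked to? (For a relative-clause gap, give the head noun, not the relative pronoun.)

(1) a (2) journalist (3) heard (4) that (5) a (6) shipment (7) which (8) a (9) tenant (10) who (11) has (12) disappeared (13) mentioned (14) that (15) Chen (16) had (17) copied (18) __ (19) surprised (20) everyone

The gap at 18 is the object of "copied", inside a relative clause.
The relative pronoun is "which" (word 7); it is bound by the head noun immediately before it.
Its filler is the head noun "shipment", at word 6.

6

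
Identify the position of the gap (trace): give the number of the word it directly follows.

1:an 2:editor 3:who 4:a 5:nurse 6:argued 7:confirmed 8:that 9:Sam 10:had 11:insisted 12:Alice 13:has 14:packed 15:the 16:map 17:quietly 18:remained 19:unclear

The displaced element is "an editor" (word 2).
It is linked across 1 clause boundary (Ø).
It functions as the subject of "confirmed", so the gap sits immediately after word 6 ("argued").
Base order: A nurse argued that an editor confirmed that Sam had insisted Alice has packed the map quietly.

6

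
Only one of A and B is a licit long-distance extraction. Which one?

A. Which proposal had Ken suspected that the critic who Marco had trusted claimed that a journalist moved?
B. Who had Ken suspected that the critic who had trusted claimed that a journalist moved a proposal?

In B, the wh-phrase is extracted from inside a complex-NP island (relative clause) (introduced by "who"), which blocks movement.
In A, the extraction path crosses only that-complement boundaries, which are transparent.
So A is grammatical.

A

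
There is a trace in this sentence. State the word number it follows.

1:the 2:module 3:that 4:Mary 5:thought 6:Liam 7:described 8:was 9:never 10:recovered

The displaced element is "the module" (word 2).
It is linked across 1 clause boundary (Ø).
It functions as the direct object of "described", so the gap sits immediately after word 7 ("described").
Base order: Mary thought Liam described the module.

7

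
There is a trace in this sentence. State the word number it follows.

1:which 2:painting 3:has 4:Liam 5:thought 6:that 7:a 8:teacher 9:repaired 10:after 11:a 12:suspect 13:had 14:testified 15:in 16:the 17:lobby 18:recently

The displaced element is "which painting" (word 2).
It is linked across 1 clause boundary (that).
It functions as the direct object of "repaired", so the gap sits immediately after word 9 ("repaired").
Base order: Liam has thought that a teacher repaired which painting after a suspect had testified in the lobby recently.

9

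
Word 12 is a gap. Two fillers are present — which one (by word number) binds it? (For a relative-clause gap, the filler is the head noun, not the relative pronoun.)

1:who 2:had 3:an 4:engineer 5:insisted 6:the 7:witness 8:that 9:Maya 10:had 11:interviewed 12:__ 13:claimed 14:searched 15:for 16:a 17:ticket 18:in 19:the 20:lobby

7

The marked gap is inside the relative clause, the direct object of "interviewed".
Its filler is the head noun "witness" (via "that"), at word 7.
(The other dependency links word 1 to a gap after word 13.)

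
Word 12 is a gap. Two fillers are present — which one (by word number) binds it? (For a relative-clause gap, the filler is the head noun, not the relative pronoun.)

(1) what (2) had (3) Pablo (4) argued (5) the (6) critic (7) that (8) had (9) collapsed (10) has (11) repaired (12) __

1

The marked gap is the direct object of "repaired".
Its filler is the fronted wh-phrase "what", at word 1.
(The other dependency links word 6 to a gap after word 7.)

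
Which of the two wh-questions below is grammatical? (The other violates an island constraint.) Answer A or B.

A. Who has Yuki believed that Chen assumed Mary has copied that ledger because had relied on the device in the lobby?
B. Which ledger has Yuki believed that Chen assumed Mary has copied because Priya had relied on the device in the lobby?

B

In A, the wh-phrase is extracted from inside an adjunct island (introduced by "because"), which blocks movement.
In B, the extraction path crosses only that-complement boundaries, which are transparent.
So B is grammatical.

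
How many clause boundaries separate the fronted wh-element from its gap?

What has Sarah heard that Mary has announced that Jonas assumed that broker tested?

3

"what" is extracted from the object of "tested".
Boundaries crossed, outermost first: [that], [that], [Ø] — 3 in total.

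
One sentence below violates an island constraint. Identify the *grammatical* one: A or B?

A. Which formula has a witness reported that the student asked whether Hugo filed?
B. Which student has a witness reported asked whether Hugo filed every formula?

B

In A, the wh-phrase is extracted from inside a wh-island (introduced by "whether"), which blocks movement.
In B, the extraction path crosses only that-complement boundaries, which are transparent.
So B is grammatical.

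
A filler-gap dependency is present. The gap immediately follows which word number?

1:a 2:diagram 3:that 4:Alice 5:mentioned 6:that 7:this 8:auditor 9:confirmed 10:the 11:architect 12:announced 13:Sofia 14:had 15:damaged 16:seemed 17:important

15

The displaced element is "a diagram" (word 2).
It is linked across 3 clause boundaries (that → Ø → Ø).
It functions as the direct object of "damaged", so the gap sits immediately after word 15 ("damaged").
Base order: Alice mentioned that this auditor confirmed the architect announced Sofia had damaged a diagram.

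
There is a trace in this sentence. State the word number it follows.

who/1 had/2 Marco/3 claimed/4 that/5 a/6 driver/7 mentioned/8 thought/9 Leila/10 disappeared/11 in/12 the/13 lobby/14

8

The displaced element is "who" (word 1).
It is linked across 2 clause boundaries (that → Ø).
It functions as the subject of "thought", so the gap sits immediately after word 8 ("mentioned").
Base order: Marco had claimed that a driver mentioned that who thought Leila disappeared in the lobby.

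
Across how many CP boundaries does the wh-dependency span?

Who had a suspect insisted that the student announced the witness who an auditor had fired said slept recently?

"who" is extracted from the subject of "slept".
Boundaries crossed, outermost first: [that], [Ø], [Ø] — 3 in total.

3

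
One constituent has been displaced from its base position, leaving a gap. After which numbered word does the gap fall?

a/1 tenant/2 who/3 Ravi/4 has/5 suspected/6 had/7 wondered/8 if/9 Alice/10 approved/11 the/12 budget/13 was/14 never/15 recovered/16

6

The displaced element is "a tenant" (word 2).
It is linked across 1 clause boundary (Ø).
It functions as the subject of "wondered", so the gap sits immediately after word 6 ("suspected").
Base order: Ravi has suspected that a tenant had wondered if Alice approved the budget.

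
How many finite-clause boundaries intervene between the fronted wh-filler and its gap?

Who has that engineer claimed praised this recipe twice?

"who" is extracted from the subject of "praised".
Boundaries crossed, outermost first: [Ø] — 1 in total.

1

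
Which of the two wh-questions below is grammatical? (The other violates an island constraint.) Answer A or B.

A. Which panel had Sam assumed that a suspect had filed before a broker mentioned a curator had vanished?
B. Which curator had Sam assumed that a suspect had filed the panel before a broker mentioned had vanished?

In B, the wh-phrase is extracted from inside an adjunct island (introduced by "before"), which blocks movement.
In A, the extraction path crosses only that-complement boundaries, which are transparent.
So A is grammatical.

A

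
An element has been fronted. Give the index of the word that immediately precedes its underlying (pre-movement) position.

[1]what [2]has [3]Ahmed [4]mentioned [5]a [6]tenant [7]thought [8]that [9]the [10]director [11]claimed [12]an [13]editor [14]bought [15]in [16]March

The displaced element is "what" (word 1).
It is linked across 3 clause boundaries (Ø → that → Ø).
It functions as the direct object of "bought", so the gap sits immediately after word 14 ("bought").
Base order: Ahmed has mentioned a tenant thought that the director claimed an editor bought what in March.

14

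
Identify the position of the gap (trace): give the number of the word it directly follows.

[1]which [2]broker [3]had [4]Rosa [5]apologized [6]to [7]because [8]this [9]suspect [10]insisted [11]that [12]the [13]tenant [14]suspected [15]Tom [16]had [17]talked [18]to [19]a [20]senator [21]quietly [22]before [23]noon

6

The displaced element is "which broker" (word 2).
It functions as the object of the preposition "to" of "apologized", so the gap sits immediately after word 6 ("to").
Base order: Rosa had apologized to which broker because this suspect insisted that the tenant suspected Tom had talked to a senator quietly before noon.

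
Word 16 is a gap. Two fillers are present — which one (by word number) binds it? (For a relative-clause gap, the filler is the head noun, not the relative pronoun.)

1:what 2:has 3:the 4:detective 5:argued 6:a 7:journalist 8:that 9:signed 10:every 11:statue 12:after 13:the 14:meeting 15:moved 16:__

1

The marked gap is the direct object of "moved".
Its filler is the fronted wh-phrase "what", at word 1.
(The other dependency links word 7 to a gap after word 8.)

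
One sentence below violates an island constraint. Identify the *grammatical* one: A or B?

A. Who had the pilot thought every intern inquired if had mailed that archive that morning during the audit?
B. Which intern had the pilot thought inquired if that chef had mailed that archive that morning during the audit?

In A, the wh-phrase is extracted from inside a wh-island (introduced by "if"), which blocks movement.
In B, the extraction path crosses only that-complement boundaries, which are transparent.
So B is grammatical.

B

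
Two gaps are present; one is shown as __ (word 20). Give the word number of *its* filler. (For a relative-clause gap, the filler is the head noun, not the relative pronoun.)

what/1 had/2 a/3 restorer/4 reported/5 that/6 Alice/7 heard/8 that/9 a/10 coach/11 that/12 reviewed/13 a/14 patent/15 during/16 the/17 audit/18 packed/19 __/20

1

The marked gap is the direct object of "packed".
Its filler is the fronted wh-phrase "what", at word 1.
(The other dependency links word 11 to a gap after word 12.)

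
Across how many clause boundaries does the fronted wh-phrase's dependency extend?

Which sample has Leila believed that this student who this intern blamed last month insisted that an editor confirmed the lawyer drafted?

"which sample" is extracted from the object of "drafted".
Boundaries crossed, outermost first: [that], [that], [Ø] — 3 in total.

3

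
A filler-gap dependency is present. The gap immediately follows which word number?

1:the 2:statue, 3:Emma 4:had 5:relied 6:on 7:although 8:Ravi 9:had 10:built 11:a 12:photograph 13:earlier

The displaced element is "the statue" (word 2).
It functions as the object of the preposition "on" of "relied", so the gap sits immediately after word 6 ("on").
Base order: Emma had relied on the statue although Ravi had built a photograph earlier.

6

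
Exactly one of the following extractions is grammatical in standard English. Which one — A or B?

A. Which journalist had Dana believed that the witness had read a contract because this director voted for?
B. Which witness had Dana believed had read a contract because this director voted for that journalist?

B

In A, the wh-phrase is extracted from inside an adjunct island (introduced by "because"), which blocks movement.
In B, the extraction path crosses only that-complement boundaries, which are transparent.
So B is grammatical.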